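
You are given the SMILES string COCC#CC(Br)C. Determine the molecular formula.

C6H9BrO

Walk through each heavy atom and fill implicit hydrogens from standard valence (C 4, N 3, O 2, S 2, halogen 1):
  atom 1: C, bond orders sum to 1 (valence 4) → 3 H
  atom 2: O, bond orders sum to 2 (valence 2) → 0 H
  atom 3: C, bond orders sum to 2 (valence 4) → 2 H
  atom 4: C, bond orders sum to 4 (valence 4) → 0 H
  atom 5: C, bond orders sum to 4 (valence 4) → 0 H
  atom 6: C, bond orders sum to 3 (valence 4) → 1 H
  atom 7: Br (halogen, monovalent) → 0 H
  atom 8: C, bond orders sum to 1 (valence 4) → 3 H
Totals → C:6, H:9, Br:1, O:1.
In Hill order: C6H9BrO.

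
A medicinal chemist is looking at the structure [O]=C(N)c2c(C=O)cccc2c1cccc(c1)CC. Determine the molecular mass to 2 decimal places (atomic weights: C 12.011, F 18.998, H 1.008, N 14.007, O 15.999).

253.30 g/mol

First, the molecular formula is C16H15NO2 (counting implicit H from valence).
  C: 16 × 12.011 = 192.176
  H: 15 × 1.008 = 15.120
  N: 1 × 14.007 = 14.007
  O: 2 × 15.999 = 31.998
Sum: 16×12.011 + 15×1.008 + 1×14.007 + 2×15.999 = 253.301 → 253.30 g/mol.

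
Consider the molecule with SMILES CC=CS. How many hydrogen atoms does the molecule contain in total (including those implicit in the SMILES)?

Walk through each heavy atom and fill implicit hydrogens from standard valence (C 4, N 3, O 2, S 2, halogen 1):
  atom 1: C, bond orders sum to 1 (valence 4) → 3 H
  atom 2: C, bond orders sum to 3 (valence 4) → 1 H
  atom 3: C, bond orders sum to 3 (valence 4) → 1 H
  atom 4: S, bond orders sum to 1 (valence 2) → 1 H
Total hydrogens: 6.

6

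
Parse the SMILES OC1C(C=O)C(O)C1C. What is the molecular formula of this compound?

Walk through each heavy atom and fill implicit hydrogens from standard valence (C 4, N 3, O 2, S 2, halogen 1):
  atom 1: O, bond orders sum to 1 (valence 2) → 1 H
  atom 2: C, bond orders sum to 3 (valence 4) → 1 H
  atom 3: C, bond orders sum to 3 (valence 4) → 1 H
  atom 4: C, bond orders sum to 3 (valence 4) → 1 H
  atom 5: O, bond orders sum to 2 (valence 2) → 0 H
  atom 6: C, bond orders sum to 3 (valence 4) → 1 H
  atom 7: O, bond orders sum to 1 (valence 2) → 1 H
  atom 8: C, bond orders sum to 3 (valence 4) → 1 H
  atom 9: C, bond orders sum to 1 (valence 4) → 3 H
Totals → C:6, H:10, O:3.

C6H10O3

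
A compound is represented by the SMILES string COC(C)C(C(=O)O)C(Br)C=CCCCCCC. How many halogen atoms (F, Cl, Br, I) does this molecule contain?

1

Halogen atoms appear at heavy-atom position 10 (1×Br).
Other groups present: 1 alkene, 1 carboxylic acid, 1 ether.
Halogen count: 1.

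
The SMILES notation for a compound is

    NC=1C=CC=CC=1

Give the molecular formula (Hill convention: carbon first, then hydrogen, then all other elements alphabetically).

Walk through each heavy atom and fill implicit hydrogens from standard valence (C 4, N 3, O 2, S 2, halogen 1):
  atom 1: N, bond orders sum to 1 (valence 3) → 2 H
  atom 2: C, bond orders sum to 4 (valence 4) → 0 H
  atom 3: C, bond orders sum to 3 (valence 4) → 1 H
  atom 4: C, bond orders sum to 3 (valence 4) → 1 H
  atom 5: C, bond orders sum to 3 (valence 4) → 1 H
  atom 6: C, bond orders sum to 3 (valence 4) → 1 H
  atom 7: C, bond orders sum to 3 (valence 4) → 1 H
Totals → C:6, H:7, N:1.

C6H7N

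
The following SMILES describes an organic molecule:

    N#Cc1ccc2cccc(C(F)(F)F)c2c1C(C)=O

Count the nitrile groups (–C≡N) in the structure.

The nitrile motif appears at heavy-atom position 2 in the SMILES.
Other groups present: 1 ketone.
Nitrile count: 1.

1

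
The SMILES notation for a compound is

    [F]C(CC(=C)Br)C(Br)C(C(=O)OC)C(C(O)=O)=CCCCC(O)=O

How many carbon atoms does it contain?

Count every carbon token in the SMILES (each C, including those in ring-closure positions and inside branches).
Carbon count: 15.

15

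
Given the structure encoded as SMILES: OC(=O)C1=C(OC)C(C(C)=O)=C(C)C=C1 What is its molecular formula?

Walk through each heavy atom and fill implicit hydrogens from standard valence (C 4, N 3, O 2, S 2, halogen 1):
  atom 1: O, bond orders sum to 1 (valence 2) → 1 H
  atom 2: C, bond orders sum to 4 (valence 4) → 0 H
  atom 3: O, bond orders sum to 2 (valence 2) → 0 H
  atom 4: C, bond orders sum to 4 (valence 4) → 0 H
  atom 5: C, bond orders sum to 4 (valence 4) → 0 H
  atom 6: O, bond orders sum to 2 (valence 2) → 0 H
  atom 7: C, bond orders sum to 1 (valence 4) → 3 H
  atom 8: C, bond orders sum to 4 (valence 4) → 0 H
  atom 9: C, bond orders sum to 4 (valence 4) → 0 H
  atom 10: C, bond orders sum to 1 (valence 4) → 3 H
  atom 11: O, bond orders sum to 2 (valence 2) → 0 H
  atom 12: C, bond orders sum to 4 (valence 4) → 0 H
  atom 13: C, bond orders sum to 1 (valence 4) → 3 H
  atom 14: C, bond orders sum to 3 (valence 4) → 1 H
  atom 15: C, bond orders sum to 3 (valence 4) → 1 H
Totals → C:11, H:12, O:4.

C11H12O4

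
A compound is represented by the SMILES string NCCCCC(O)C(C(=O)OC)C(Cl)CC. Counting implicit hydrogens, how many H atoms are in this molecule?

Walk through each heavy atom and fill implicit hydrogens from standard valence (C 4, N 3, O 2, S 2, halogen 1):
  atom 1: N, bond orders sum to 1 (valence 3) → 2 H
  atom 2: C, bond orders sum to 2 (valence 4) → 2 H
  atom 3: C, bond orders sum to 2 (valence 4) → 2 H
  atom 4: C, bond orders sum to 2 (valence 4) → 2 H
  atom 5: C, bond orders sum to 2 (valence 4) → 2 H
  atom 6: C, bond orders sum to 3 (valence 4) → 1 H
  atom 7: O, bond orders sum to 1 (valence 2) → 1 H
  atom 8: C, bond orders sum to 3 (valence 4) → 1 H
  atom 9: C, bond orders sum to 4 (valence 4) → 0 H
  atom 10: O, bond orders sum to 2 (valence 2) → 0 H
  atom 11: O, bond orders sum to 2 (valence 2) → 0 H
  atom 12: C, bond orders sum to 1 (valence 4) → 3 H
  atom 13: C, bond orders sum to 3 (valence 4) → 1 H
  atom 14: Cl (halogen, monovalent) → 0 H
  atom 15: C, bond orders sum to 2 (valence 4) → 2 H
  atom 16: C, bond orders sum to 1 (valence 4) → 3 H
Total hydrogens: 22.

22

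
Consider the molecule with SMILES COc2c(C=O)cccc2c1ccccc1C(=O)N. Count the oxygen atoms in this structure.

Scan the SMILES for O atoms (remember two-letter symbols like Cl and Br are single atoms).
Oxygen count: 3.

3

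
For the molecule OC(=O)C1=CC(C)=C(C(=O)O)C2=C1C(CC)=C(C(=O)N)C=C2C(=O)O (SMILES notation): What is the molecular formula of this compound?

Walk through each heavy atom and fill implicit hydrogens from standard valence (C 4, N 3, O 2, S 2, halogen 1):
  atom 1: O, bond orders sum to 1 (valence 2) → 1 H
  atom 2: C, bond orders sum to 4 (valence 4) → 0 H
  atom 3: O, bond orders sum to 2 (valence 2) → 0 H
  atom 4: C, bond orders sum to 4 (valence 4) → 0 H
  atom 5: C, bond orders sum to 3 (valence 4) → 1 H
  atom 6: C, bond orders sum to 4 (valence 4) → 0 H
  atom 7: C, bond orders sum to 1 (valence 4) → 3 H
  atom 8: C, bond orders sum to 4 (valence 4) → 0 H
  atom 9: C, bond orders sum to 4 (valence 4) → 0 H
  atom 10: O, bond orders sum to 2 (valence 2) → 0 H
  atom 11: O, bond orders sum to 1 (valence 2) → 1 H
  atom 12: C, bond orders sum to 4 (valence 4) → 0 H
  atom 13: C, bond orders sum to 4 (valence 4) → 0 H
  atom 14: C, bond orders sum to 4 (valence 4) → 0 H
  atom 15: C, bond orders sum to 2 (valence 4) → 2 H
  atom 16: C, bond orders sum to 1 (valence 4) → 3 H
  atom 17: C, bond orders sum to 4 (valence 4) → 0 H
  atom 18: C, bond orders sum to 4 (valence 4) → 0 H
  atom 19: O, bond orders sum to 2 (valence 2) → 0 H
  atom 20: N, bond orders sum to 1 (valence 3) → 2 H
  atom 21: C, bond orders sum to 3 (valence 4) → 1 H
  atom 22: C, bond orders sum to 4 (valence 4) → 0 H
  atom 23: C, bond orders sum to 4 (valence 4) → 0 H
  atom 24: O, bond orders sum to 2 (valence 2) → 0 H
  atom 25: O, bond orders sum to 1 (valence 2) → 1 H
Totals → C:17, H:15, N:1, O:7.
In Hill order: C17H15NO7.

C17H15NO7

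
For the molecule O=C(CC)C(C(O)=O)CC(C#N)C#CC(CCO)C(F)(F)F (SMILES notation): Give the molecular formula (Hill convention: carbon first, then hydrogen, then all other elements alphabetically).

C14H16F3NO4

Walk through each heavy atom and fill implicit hydrogens from standard valence (C 4, N 3, O 2, S 2, halogen 1):
  atom 1: O, bond orders sum to 2 (valence 2) → 0 H
  atom 2: C, bond orders sum to 4 (valence 4) → 0 H
  atom 3: C, bond orders sum to 2 (valence 4) → 2 H
  atom 4: C, bond orders sum to 1 (valence 4) → 3 H
  atom 5: C, bond orders sum to 3 (valence 4) → 1 H
  atom 6: C, bond orders sum to 4 (valence 4) → 0 H
  atom 7: O, bond orders sum to 1 (valence 2) → 1 H
  atom 8: O, bond orders sum to 2 (valence 2) → 0 H
  atom 9: C, bond orders sum to 2 (valence 4) → 2 H
  atom 10: C, bond orders sum to 3 (valence 4) → 1 H
  atom 11: C, bond orders sum to 4 (valence 4) → 0 H
  atom 12: N, bond orders sum to 3 (valence 3) → 0 H
  atom 13: C, bond orders sum to 4 (valence 4) → 0 H
  atom 14: C, bond orders sum to 4 (valence 4) → 0 H
  atom 15: C, bond orders sum to 3 (valence 4) → 1 H
  atom 16: C, bond orders sum to 2 (valence 4) → 2 H
  atom 17: C, bond orders sum to 2 (valence 4) → 2 H
  atom 18: O, bond orders sum to 1 (valence 2) → 1 H
  atom 19: C, bond orders sum to 4 (valence 4) → 0 H
  atom 20: F (halogen, monovalent) → 0 H
  atom 21: F (halogen, monovalent) → 0 H
  atom 22: F (halogen, monovalent) → 0 H
Totals → C:14, H:16, F:3, N:1, O:4.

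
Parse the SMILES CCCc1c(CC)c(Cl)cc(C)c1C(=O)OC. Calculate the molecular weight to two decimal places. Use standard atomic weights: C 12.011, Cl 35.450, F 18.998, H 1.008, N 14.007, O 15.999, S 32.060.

254.75 g/mol

First, the molecular formula is C14H19ClO2 (counting implicit H from valence).
  C: 14 × 12.011 = 168.154
  Cl: 1 × 35.450 = 35.450
  H: 19 × 1.008 = 19.152
  O: 2 × 15.999 = 31.998
Sum: 14×12.011 + 1×35.450 + 19×1.008 + 2×15.999 = 254.754 → 254.75 g/mol.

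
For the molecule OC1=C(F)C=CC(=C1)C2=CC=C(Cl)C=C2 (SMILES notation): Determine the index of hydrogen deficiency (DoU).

Degree of unsaturation = (number of rings) + (number of π bonds).
Ring closures in the SMILES: 2.
π bonds: 6 double bonds (each 1 DoU) → 6 DoU from unsaturation.
Total DoU = 2 + 6 = 8.

8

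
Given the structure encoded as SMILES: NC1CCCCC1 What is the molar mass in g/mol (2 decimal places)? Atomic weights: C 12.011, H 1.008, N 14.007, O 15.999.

First, the molecular formula is C6H13N (counting implicit H from valence).
  C: 6 × 12.011 = 72.066
  H: 13 × 1.008 = 13.104
  N: 1 × 14.007 = 14.007
Sum: 6×12.011 + 13×1.008 + 1×14.007 = 99.177 → 99.18 g/mol.

99.18 g/mol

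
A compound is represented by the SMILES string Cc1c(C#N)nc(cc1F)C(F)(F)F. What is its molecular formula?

Walk through each heavy atom and fill implicit hydrogens from standard valence (C 4, N 3, O 2, S 2, halogen 1); for lowercase aromatic atoms, an aromatic c carries 1 H when it has two neighbours and 0 H with three, and aromatic n carries 0 H:
  atom 1: C, bond orders sum to 1 (valence 4) → 3 H
  atom 2: aromatic c, 3 neighbours → 0 H
  atom 3: aromatic c, 3 neighbours → 0 H
  atom 4: C, bond orders sum to 4 (valence 4) → 0 H
  atom 5: N, bond orders sum to 3 (valence 3) → 0 H
  atom 6: aromatic n, 2 neighbours → 0 H
  atom 7: aromatic c, 3 neighbours → 0 H
  atom 8: aromatic c, 2 neighbours → 1 H
  atom 9: aromatic c, 3 neighbours → 0 H
  atom 10: F (halogen, monovalent) → 0 H
  atom 11: C, bond orders sum to 4 (valence 4) → 0 H
  atom 12: F (halogen, monovalent) → 0 H
  atom 13: F (halogen, monovalent) → 0 H
  atom 14: F (halogen, monovalent) → 0 H
Totals → C:8, H:4, F:4, N:2.
In Hill order: C8H4F4N2.

C8H4F4N2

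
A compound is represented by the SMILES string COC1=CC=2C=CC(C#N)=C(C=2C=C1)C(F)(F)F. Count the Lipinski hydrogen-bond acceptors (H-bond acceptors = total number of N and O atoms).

2

N atoms: 1; O atoms: 1.
Lipinski HBA = 1 + 1 = 2.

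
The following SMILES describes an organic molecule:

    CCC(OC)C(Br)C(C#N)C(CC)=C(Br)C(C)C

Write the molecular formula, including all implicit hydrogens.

Walk through each heavy atom and fill implicit hydrogens from standard valence (C 4, N 3, O 2, S 2, halogen 1):
  atom 1: C, bond orders sum to 1 (valence 4) → 3 H
  atom 2: C, bond orders sum to 2 (valence 4) → 2 H
  atom 3: C, bond orders sum to 3 (valence 4) → 1 H
  atom 4: O, bond orders sum to 2 (valence 2) → 0 H
  atom 5: C, bond orders sum to 1 (valence 4) → 3 H
  atom 6: C, bond orders sum to 3 (valence 4) → 1 H
  atom 7: Br (halogen, monovalent) → 0 H
  atom 8: C, bond orders sum to 3 (valence 4) → 1 H
  atom 9: C, bond orders sum to 4 (valence 4) → 0 H
  atom 10: N, bond orders sum to 3 (valence 3) → 0 H
  atom 11: C, bond orders sum to 4 (valence 4) → 0 H
  atom 12: C, bond orders sum to 2 (valence 4) → 2 H
  atom 13: C, bond orders sum to 1 (valence 4) → 3 H
  atom 14: C, bond orders sum to 4 (valence 4) → 0 H
  atom 15: Br (halogen, monovalent) → 0 H
  atom 16: C, bond orders sum to 3 (valence 4) → 1 H
  atom 17: C, bond orders sum to 1 (valence 4) → 3 H
  atom 18: C, bond orders sum to 1 (valence 4) → 3 H
Totals → C:14, H:23, Br:2, N:1, O:1.
In Hill order: C14H23Br2NO.

C14H23Br2NO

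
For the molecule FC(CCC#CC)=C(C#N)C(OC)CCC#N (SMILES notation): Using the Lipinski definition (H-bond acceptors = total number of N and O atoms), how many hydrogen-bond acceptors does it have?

3

N atoms: 2; O atoms: 1.
Lipinski HBA = 2 + 1 = 3.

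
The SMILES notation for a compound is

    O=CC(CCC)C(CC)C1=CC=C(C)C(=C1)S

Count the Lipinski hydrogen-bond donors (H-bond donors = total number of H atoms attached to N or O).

0

Donors: find every N or O and count the H atoms it carries.
  atom 1 (O): bond orders sum to 2 → 0 H
Lipinski HBD = 0.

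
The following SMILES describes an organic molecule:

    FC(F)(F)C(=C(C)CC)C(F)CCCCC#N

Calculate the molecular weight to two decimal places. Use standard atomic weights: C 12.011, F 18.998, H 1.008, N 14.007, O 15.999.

First, the molecular formula is C12H17F4N (counting implicit H from valence).
  C: 12 × 12.011 = 144.132
  F: 4 × 18.998 = 75.992
  H: 17 × 1.008 = 17.136
  N: 1 × 14.007 = 14.007
Sum: 12×12.011 + 4×18.998 + 17×1.008 + 1×14.007 = 251.267 → 251.27 g/mol.

251.27 g/mol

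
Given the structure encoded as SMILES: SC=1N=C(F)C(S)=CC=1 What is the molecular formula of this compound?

C5H4FNS2

Walk through each heavy atom and fill implicit hydrogens from standard valence (C 4, N 3, O 2, S 2, halogen 1):
  atom 1: S, bond orders sum to 1 (valence 2) → 1 H
  atom 2: C, bond orders sum to 4 (valence 4) → 0 H
  atom 3: N, bond orders sum to 3 (valence 3) → 0 H
  atom 4: C, bond orders sum to 4 (valence 4) → 0 H
  atom 5: F (halogen, monovalent) → 0 H
  atom 6: C, bond orders sum to 4 (valence 4) → 0 H
  atom 7: S, bond orders sum to 1 (valence 2) → 1 H
  atom 8: C, bond orders sum to 3 (valence 4) → 1 H
  atom 9: C, bond orders sum to 3 (valence 4) → 1 H
Totals → C:5, H:4, F:1, N:1, S:2.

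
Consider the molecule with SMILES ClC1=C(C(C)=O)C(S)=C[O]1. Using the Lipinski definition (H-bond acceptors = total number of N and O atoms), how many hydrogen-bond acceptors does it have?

N atoms: 0; O atoms: 2.
Lipinski HBA = 0 + 2 = 2.

2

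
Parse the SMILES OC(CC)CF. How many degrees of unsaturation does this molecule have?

0

Degree of unsaturation = (number of rings) + (number of π bonds).
Ring closures in the SMILES: 0.
π bonds: none → 0 DoU from unsaturation.
Total DoU = 0 + 0 = 0.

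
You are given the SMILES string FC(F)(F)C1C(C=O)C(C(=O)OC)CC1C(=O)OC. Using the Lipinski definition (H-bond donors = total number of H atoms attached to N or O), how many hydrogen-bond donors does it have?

0

Donors: find every N or O and count the H atoms it carries.
  atom 8 (O): bond orders sum to 2 → 0 H
  atom 11 (O): bond orders sum to 2 → 0 H
  atom 12 (O): bond orders sum to 2 → 0 H
  atom 17 (O): bond orders sum to 2 → 0 H
  atom 18 (O): bond orders sum to 2 → 0 H
Lipinski HBD = 0.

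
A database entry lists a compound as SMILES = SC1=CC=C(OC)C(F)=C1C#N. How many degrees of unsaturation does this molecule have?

Degree of unsaturation = (number of rings) + (number of π bonds).
Ring closures in the SMILES: 1.
π bonds: 3 double bonds (each 1 DoU), 1 triple bond (each 2 DoU) → 5 DoU from unsaturation.
Total DoU = 1 + 5 = 6.

6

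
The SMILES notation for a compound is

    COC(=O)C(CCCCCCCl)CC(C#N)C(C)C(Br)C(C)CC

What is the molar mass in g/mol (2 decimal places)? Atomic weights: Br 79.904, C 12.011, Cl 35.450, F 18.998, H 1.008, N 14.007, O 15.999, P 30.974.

First, the molecular formula is C19H33BrClNO2 (counting implicit H from valence).
  Br: 1 × 79.904 = 79.904
  C: 19 × 12.011 = 228.209
  Cl: 1 × 35.450 = 35.450
  H: 33 × 1.008 = 33.264
  N: 1 × 14.007 = 14.007
  O: 2 × 15.999 = 31.998
Sum: 1×79.904 + 19×12.011 + 1×35.450 + 33×1.008 + 1×14.007 + 2×15.999 = 422.832 → 422.83 g/mol.

422.83 g/mol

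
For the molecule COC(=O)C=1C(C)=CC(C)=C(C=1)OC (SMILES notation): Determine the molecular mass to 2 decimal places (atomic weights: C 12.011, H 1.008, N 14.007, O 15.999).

First, the molecular formula is C11H14O3 (counting implicit H from valence).
  C: 11 × 12.011 = 132.121
  H: 14 × 1.008 = 14.112
  O: 3 × 15.999 = 47.997
Sum: 11×12.011 + 14×1.008 + 3×15.999 = 194.230 → 194.23 g/mol.

194.23 g/mol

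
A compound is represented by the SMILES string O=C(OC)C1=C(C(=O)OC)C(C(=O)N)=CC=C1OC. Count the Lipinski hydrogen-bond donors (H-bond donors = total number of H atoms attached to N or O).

Donors: find every N or O and count the H atoms it carries.
  atom 1 (O): bond orders sum to 2 → 0 H
  atom 3 (O): bond orders sum to 2 → 0 H
  atom 8 (O): bond orders sum to 2 → 0 H
  atom 9 (O): bond orders sum to 2 → 0 H
  atom 13 (O): bond orders sum to 2 → 0 H
  atom 14 (N): bond orders sum to 1 → 2 H
  atom 18 (O): bond orders sum to 2 → 0 H
Lipinski HBD = 2.

2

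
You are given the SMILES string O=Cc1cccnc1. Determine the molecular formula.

C6H5NO

Walk through each heavy atom and fill implicit hydrogens from standard valence (C 4, N 3, O 2, S 2, halogen 1); for lowercase aromatic atoms, an aromatic c carries 1 H when it has two neighbours and 0 H with three, and aromatic n carries 0 H:
  atom 1: O, bond orders sum to 2 (valence 2) → 0 H
  atom 2: C, bond orders sum to 3 (valence 4) → 1 H
  atom 3: aromatic c, 3 neighbours → 0 H
  atom 4: aromatic c, 2 neighbours → 1 H
  atom 5: aromatic c, 2 neighbours → 1 H
  atom 6: aromatic c, 2 neighbours → 1 H
  atom 7: aromatic n, 2 neighbours → 0 H
  atom 8: aromatic c, 2 neighbours → 1 H
Totals → C:6, H:5, N:1, O:1.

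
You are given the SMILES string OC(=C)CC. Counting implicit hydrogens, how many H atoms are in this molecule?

8

Walk through each heavy atom and fill implicit hydrogens from standard valence (C 4, N 3, O 2, S 2, halogen 1):
  atom 1: O, bond orders sum to 1 (valence 2) → 1 H
  atom 2: C, bond orders sum to 4 (valence 4) → 0 H
  atom 3: C, bond orders sum to 2 (valence 4) → 2 H
  atom 4: C, bond orders sum to 2 (valence 4) → 2 H
  atom 5: C, bond orders sum to 1 (valence 4) → 3 H
Total hydrogens: 8.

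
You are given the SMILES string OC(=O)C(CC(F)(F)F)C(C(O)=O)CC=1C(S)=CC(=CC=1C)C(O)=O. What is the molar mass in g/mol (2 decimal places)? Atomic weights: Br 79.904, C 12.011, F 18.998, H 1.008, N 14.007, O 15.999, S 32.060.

380.33 g/mol

First, the molecular formula is C15H15F3O6S (counting implicit H from valence).
  C: 15 × 12.011 = 180.165
  F: 3 × 18.998 = 56.994
  H: 15 × 1.008 = 15.120
  O: 6 × 15.999 = 95.994
  S: 1 × 32.060 = 32.060
Sum: 15×12.011 + 3×18.998 + 15×1.008 + 6×15.999 + 1×32.060 = 380.333 → 380.33 g/mol.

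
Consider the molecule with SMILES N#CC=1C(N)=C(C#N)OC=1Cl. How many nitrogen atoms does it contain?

3

Scan the SMILES for N atoms (remember two-letter symbols like Cl and Br are single atoms).
Nitrogen count: 3.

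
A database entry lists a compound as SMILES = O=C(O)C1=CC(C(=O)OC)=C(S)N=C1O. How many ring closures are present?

1

In SMILES, each pair of matching ring-closure digits denotes one ring-closing bond; the number of such bonds equals the number of independent rings.
Ring-closure bonds here: 1.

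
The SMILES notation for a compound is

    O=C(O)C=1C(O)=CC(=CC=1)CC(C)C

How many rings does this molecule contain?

In SMILES, each pair of matching ring-closure digits denotes one ring-closing bond; the number of such bonds equals the number of independent rings.
Ring-closure bonds here: 1.

1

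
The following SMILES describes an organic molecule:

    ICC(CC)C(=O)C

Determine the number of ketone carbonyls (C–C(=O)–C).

1

The ketone motif appears at heavy-atom position 6 in the SMILES.
Ketone count: 1.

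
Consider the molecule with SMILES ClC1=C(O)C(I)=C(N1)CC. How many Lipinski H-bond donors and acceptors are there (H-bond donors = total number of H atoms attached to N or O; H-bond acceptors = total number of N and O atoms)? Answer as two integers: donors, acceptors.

2, 2

Donors: find every N or O and count the H atoms it carries.
  atom 4 (O): bond orders sum to 1 → 1 H
  atom 8 (N): bond orders sum to 2 → 1 H
Lipinski HBD = 2.
Acceptors: N atoms = 1, O atoms = 1 → HBA = 2.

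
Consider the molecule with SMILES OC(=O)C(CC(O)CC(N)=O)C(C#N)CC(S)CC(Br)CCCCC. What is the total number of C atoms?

Count every carbon token in the SMILES (each C, including those in ring-closure positions and inside branches).
Carbon count: 17.

17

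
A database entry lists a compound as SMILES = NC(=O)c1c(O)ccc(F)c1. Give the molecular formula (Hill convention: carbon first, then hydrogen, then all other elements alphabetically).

C7H6FNO2

Walk through each heavy atom and fill implicit hydrogens from standard valence (C 4, N 3, O 2, S 2, halogen 1); for lowercase aromatic atoms, an aromatic c carries 1 H when it has two neighbours and 0 H with three, and aromatic n carries 0 H:
  atom 1: N, bond orders sum to 1 (valence 3) → 2 H
  atom 2: C, bond orders sum to 4 (valence 4) → 0 H
  atom 3: O, bond orders sum to 2 (valence 2) → 0 H
  atom 4: aromatic c, 3 neighbours → 0 H
  atom 5: aromatic c, 3 neighbours → 0 H
  atom 6: O, bond orders sum to 1 (valence 2) → 1 H
  atom 7: aromatic c, 2 neighbours → 1 H
  atom 8: aromatic c, 2 neighbours → 1 H
  atom 9: aromatic c, 3 neighbours → 0 H
  atom 10: F (halogen, monovalent) → 0 H
  atom 11: aromatic c, 2 neighbours → 1 H
Totals → C:7, H:6, F:1, N:1, O:2.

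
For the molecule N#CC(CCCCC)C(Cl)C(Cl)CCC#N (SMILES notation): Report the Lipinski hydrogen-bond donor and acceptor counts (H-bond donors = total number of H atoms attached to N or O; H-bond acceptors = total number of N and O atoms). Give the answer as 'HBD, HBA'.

0, 2

Donors: find every N or O and count the H atoms it carries.
  atom 1 (N): bond orders sum to 3 → 0 H
  atom 16 (N): bond orders sum to 3 → 0 H
Lipinski HBD = 0.
Acceptors: N atoms = 2, O atoms = 0 → HBA = 2.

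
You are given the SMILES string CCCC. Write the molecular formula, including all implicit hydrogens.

C4H10

Walk through each heavy atom and fill implicit hydrogens from standard valence (C 4, N 3, O 2, S 2, halogen 1):
  atom 1: C, bond orders sum to 1 (valence 4) → 3 H
  atom 2: C, bond orders sum to 2 (valence 4) → 2 H
  atom 3: C, bond orders sum to 2 (valence 4) → 2 H
  atom 4: C, bond orders sum to 1 (valence 4) → 3 H
Totals → C:4, H:10.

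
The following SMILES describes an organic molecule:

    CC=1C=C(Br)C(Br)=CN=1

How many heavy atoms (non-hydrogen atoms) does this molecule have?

9

Every atom symbol written in the SMILES (organic subset) is one heavy atom; implicit H are not written.
Heavy atoms by element → Br:2, C:6, N:1.
Total: 9.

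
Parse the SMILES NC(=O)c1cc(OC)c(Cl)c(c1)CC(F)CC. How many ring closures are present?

1

In SMILES, each pair of matching ring-closure digits denotes one ring-closing bond; the number of such bonds equals the number of independent rings.
Ring-closure bonds here: 1.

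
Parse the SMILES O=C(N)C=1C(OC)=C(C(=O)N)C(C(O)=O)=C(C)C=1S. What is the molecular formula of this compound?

Walk through each heavy atom and fill implicit hydrogens from standard valence (C 4, N 3, O 2, S 2, halogen 1):
  atom 1: O, bond orders sum to 2 (valence 2) → 0 H
  atom 2: C, bond orders sum to 4 (valence 4) → 0 H
  atom 3: N, bond orders sum to 1 (valence 3) → 2 H
  atom 4: C, bond orders sum to 4 (valence 4) → 0 H
  atom 5: C, bond orders sum to 4 (valence 4) → 0 H
  atom 6: O, bond orders sum to 2 (valence 2) → 0 H
  atom 7: C, bond orders sum to 1 (valence 4) → 3 H
  atom 8: C, bond orders sum to 4 (valence 4) → 0 H
  atom 9: C, bond orders sum to 4 (valence 4) → 0 H
  atom 10: O, bond orders sum to 2 (valence 2) → 0 H
  atom 11: N, bond orders sum to 1 (valence 3) → 2 H
  atom 12: C, bond orders sum to 4 (valence 4) → 0 H
  atom 13: C, bond orders sum to 4 (valence 4) → 0 H
  atom 14: O, bond orders sum to 1 (valence 2) → 1 H
  atom 15: O, bond orders sum to 2 (valence 2) → 0 H
  atom 16: C, bond orders sum to 4 (valence 4) → 0 H
  atom 17: C, bond orders sum to 1 (valence 4) → 3 H
  atom 18: C, bond orders sum to 4 (valence 4) → 0 H
  atom 19: S, bond orders sum to 1 (valence 2) → 1 H
Totals → C:11, H:12, N:2, O:5, S:1.
In Hill order: C11H12N2O5S.

C11H12N2O5S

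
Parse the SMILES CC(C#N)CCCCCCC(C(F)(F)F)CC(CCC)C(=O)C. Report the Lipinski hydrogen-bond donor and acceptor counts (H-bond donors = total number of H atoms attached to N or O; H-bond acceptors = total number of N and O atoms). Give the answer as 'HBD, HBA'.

Donors: find every N or O and count the H atoms it carries.
  atom 4 (N): bond orders sum to 3 → 0 H
  atom 22 (O): bond orders sum to 2 → 0 H
Lipinski HBD = 0.
Acceptors: N atoms = 1, O atoms = 1 → HBA = 2.

0, 2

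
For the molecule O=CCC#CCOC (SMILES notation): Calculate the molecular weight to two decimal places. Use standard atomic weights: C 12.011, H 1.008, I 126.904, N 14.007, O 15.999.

First, the molecular formula is C6H8O2 (counting implicit H from valence).
  C: 6 × 12.011 = 72.066
  H: 8 × 1.008 = 8.064
  O: 2 × 15.999 = 31.998
Sum: 6×12.011 + 8×1.008 + 2×15.999 = 112.128 → 112.13 g/mol.

112.13 g/mol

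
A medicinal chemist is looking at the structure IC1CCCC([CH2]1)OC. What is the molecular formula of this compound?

C7H13IO

Walk through each heavy atom and fill implicit hydrogens from standard valence (C 4, N 3, O 2, S 2, halogen 1):
  atom 1: I (halogen, monovalent) → 0 H
  atom 2: C, bond orders sum to 3 (valence 4) → 1 H
  atom 3: C, bond orders sum to 2 (valence 4) → 2 H
  atom 4: C, bond orders sum to 2 (valence 4) → 2 H
  atom 5: C, bond orders sum to 2 (valence 4) → 2 H
  atom 6: C, bond orders sum to 3 (valence 4) → 1 H
  atom 7: C with explicit H count 2
  atom 8: O, bond orders sum to 2 (valence 2) → 0 H
  atom 9: C, bond orders sum to 1 (valence 4) → 3 H
Totals → C:7, H:13, I:1, O:1.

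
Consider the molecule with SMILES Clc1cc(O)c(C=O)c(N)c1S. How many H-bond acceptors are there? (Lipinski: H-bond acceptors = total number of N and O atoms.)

3

N atoms: 1; O atoms: 2.
Lipinski HBA = 1 + 2 = 3.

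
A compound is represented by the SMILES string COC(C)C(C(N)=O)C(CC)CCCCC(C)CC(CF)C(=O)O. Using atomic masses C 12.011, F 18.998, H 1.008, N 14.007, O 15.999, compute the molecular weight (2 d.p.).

First, the molecular formula is C18H34FNO4 (counting implicit H from valence).
  C: 18 × 12.011 = 216.198
  F: 1 × 18.998 = 18.998
  H: 34 × 1.008 = 34.272
  N: 1 × 14.007 = 14.007
  O: 4 × 15.999 = 63.996
Sum: 18×12.011 + 1×18.998 + 34×1.008 + 1×14.007 + 4×15.999 = 347.471 → 347.47 g/mol.

347.47 g/mol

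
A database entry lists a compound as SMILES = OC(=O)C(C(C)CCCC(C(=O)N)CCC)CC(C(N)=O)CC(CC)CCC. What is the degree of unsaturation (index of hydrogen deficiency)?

Degree of unsaturation = (number of rings) + (number of π bonds).
Ring closures in the SMILES: 0.
π bonds: 3 double bonds (each 1 DoU) → 3 DoU from unsaturation.
Total DoU = 0 + 3 = 3.

3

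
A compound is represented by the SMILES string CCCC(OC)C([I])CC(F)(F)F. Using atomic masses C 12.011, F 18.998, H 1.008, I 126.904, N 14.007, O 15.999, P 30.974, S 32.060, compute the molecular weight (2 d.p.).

310.10 g/mol

First, the molecular formula is C8H14F3IO (counting implicit H from valence).
  C: 8 × 12.011 = 96.088
  F: 3 × 18.998 = 56.994
  H: 14 × 1.008 = 14.112
  I: 1 × 126.904 = 126.904
  O: 1 × 15.999 = 15.999
Sum: 8×12.011 + 3×18.998 + 14×1.008 + 1×126.904 + 1×15.999 = 310.097 → 310.10 g/mol.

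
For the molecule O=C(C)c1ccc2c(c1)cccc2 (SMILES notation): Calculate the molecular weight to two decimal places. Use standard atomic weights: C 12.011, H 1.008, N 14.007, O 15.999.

First, the molecular formula is C12H10O (counting implicit H from valence).
  C: 12 × 12.011 = 144.132
  H: 10 × 1.008 = 10.080
  O: 1 × 15.999 = 15.999
Sum: 12×12.011 + 10×1.008 + 1×15.999 = 170.211 → 170.21 g/mol.

170.21 g/mol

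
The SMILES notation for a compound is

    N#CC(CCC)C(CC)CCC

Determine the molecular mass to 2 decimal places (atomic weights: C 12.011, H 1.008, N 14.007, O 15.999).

167.30 g/mol

First, the molecular formula is C11H21N (counting implicit H from valence).
  C: 11 × 12.011 = 132.121
  H: 21 × 1.008 = 21.168
  N: 1 × 14.007 = 14.007
Sum: 11×12.011 + 21×1.008 + 1×14.007 = 167.296 → 167.30 g/mol.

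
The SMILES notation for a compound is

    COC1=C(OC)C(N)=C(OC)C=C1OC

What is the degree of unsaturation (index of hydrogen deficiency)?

4

Molecular formula: C10H15NO4.
DoU = (2C + 2 + N − H − X) / 2, where X is the halogen count and O/S are ignored.
    = (2·10 + 2 + 1 − 15 − 0) / 2 = 8 / 2 = 4.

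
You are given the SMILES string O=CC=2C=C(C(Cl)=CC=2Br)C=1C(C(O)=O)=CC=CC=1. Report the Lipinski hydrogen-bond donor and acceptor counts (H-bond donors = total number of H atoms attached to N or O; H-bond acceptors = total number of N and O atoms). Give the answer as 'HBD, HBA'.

Donors: find every N or O and count the H atoms it carries.
  atom 1 (O): bond orders sum to 2 → 0 H
  atom 14 (O): bond orders sum to 1 → 1 H
  atom 15 (O): bond orders sum to 2 → 0 H
Lipinski HBD = 1.
Acceptors: N atoms = 0, O atoms = 3 → HBA = 3.

1, 3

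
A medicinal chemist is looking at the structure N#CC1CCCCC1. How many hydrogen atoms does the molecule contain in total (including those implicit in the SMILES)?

Walk through each heavy atom and fill implicit hydrogens from standard valence (C 4, N 3, O 2, S 2, halogen 1):
  atom 1: N, bond orders sum to 3 (valence 3) → 0 H
  atom 2: C, bond orders sum to 4 (valence 4) → 0 H
  atom 3: C, bond orders sum to 3 (valence 4) → 1 H
  atom 4: C, bond orders sum to 2 (valence 4) → 2 H
  atom 5: C, bond orders sum to 2 (valence 4) → 2 H
  atom 6: C, bond orders sum to 2 (valence 4) → 2 H
  atom 7: C, bond orders sum to 2 (valence 4) → 2 H
  atom 8: C, bond orders sum to 2 (valence 4) → 2 H
Total hydrogens: 11.

11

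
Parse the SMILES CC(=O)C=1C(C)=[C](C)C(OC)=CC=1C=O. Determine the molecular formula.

C12H14O3

Walk through each heavy atom and fill implicit hydrogens from standard valence (C 4, N 3, O 2, S 2, halogen 1):
  atom 1: C, bond orders sum to 1 (valence 4) → 3 H
  atom 2: C, bond orders sum to 4 (valence 4) → 0 H
  atom 3: O, bond orders sum to 2 (valence 2) → 0 H
  atom 4: C, bond orders sum to 4 (valence 4) → 0 H
  atom 5: C, bond orders sum to 4 (valence 4) → 0 H
  atom 6: C, bond orders sum to 1 (valence 4) → 3 H
  atom 7: C with explicit H count 0
  atom 8: C, bond orders sum to 1 (valence 4) → 3 H
  atom 9: C, bond orders sum to 4 (valence 4) → 0 H
  atom 10: O, bond orders sum to 2 (valence 2) → 0 H
  atom 11: C, bond orders sum to 1 (valence 4) → 3 H
  atom 12: C, bond orders sum to 3 (valence 4) → 1 H
  atom 13: C, bond orders sum to 4 (valence 4) → 0 H
  atom 14: C, bond orders sum to 3 (valence 4) → 1 H
  atom 15: O, bond orders sum to 2 (valence 2) → 0 H
Totals → C:12, H:14, O:3.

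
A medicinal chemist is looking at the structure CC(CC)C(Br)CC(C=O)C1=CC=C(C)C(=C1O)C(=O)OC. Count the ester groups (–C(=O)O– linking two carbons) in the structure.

The ester motif appears at heavy-atom position 19 in the SMILES.
Other groups present: 1 aldehyde, 1 hydroxyl.
Ester count: 1.

1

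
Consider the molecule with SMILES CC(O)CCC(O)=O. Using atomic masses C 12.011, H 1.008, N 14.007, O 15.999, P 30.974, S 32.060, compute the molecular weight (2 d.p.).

118.13 g/mol

First, the molecular formula is C5H10O3 (counting implicit H from valence).
  C: 5 × 12.011 = 60.055
  H: 10 × 1.008 = 10.080
  O: 3 × 15.999 = 47.997
Sum: 5×12.011 + 10×1.008 + 3×15.999 = 118.132 → 118.13 g/mol.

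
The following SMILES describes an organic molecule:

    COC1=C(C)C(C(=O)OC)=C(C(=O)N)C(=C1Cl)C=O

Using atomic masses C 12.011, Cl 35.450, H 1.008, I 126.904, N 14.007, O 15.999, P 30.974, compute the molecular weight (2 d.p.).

285.68 g/mol

First, the molecular formula is C12H12ClNO5 (counting implicit H from valence).
  C: 12 × 12.011 = 144.132
  Cl: 1 × 35.450 = 35.450
  H: 12 × 1.008 = 12.096
  N: 1 × 14.007 = 14.007
  O: 5 × 15.999 = 79.995
Sum: 12×12.011 + 1×35.450 + 12×1.008 + 1×14.007 + 5×15.999 = 285.680 → 285.68 g/mol.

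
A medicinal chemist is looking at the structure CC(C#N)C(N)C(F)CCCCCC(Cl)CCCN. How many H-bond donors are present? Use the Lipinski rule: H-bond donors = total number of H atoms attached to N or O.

4

Donors: find every N or O and count the H atoms it carries.
  atom 4 (N): bond orders sum to 3 → 0 H
  atom 6 (N): bond orders sum to 1 → 2 H
  atom 19 (N): bond orders sum to 1 → 2 H
Lipinski HBD = 4.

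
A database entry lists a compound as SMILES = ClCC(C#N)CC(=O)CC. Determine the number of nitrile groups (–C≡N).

The nitrile motif appears at heavy-atom position 4 in the SMILES.
Other groups present: 1 ketone.
Nitrile count: 1.

1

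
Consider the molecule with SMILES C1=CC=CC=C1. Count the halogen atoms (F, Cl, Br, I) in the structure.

Scan the SMILES for the halogen motif — none present.

0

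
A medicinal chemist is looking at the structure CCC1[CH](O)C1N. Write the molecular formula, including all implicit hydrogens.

C5H11NO

Walk through each heavy atom and fill implicit hydrogens from standard valence (C 4, N 3, O 2, S 2, halogen 1):
  atom 1: C, bond orders sum to 1 (valence 4) → 3 H
  atom 2: C, bond orders sum to 2 (valence 4) → 2 H
  atom 3: C, bond orders sum to 3 (valence 4) → 1 H
  atom 4: C with explicit H count 1
  atom 5: O, bond orders sum to 1 (valence 2) → 1 H
  atom 6: C, bond orders sum to 3 (valence 4) → 1 H
  atom 7: N, bond orders sum to 1 (valence 3) → 2 H
Totals → C:5, H:11, N:1, O:1.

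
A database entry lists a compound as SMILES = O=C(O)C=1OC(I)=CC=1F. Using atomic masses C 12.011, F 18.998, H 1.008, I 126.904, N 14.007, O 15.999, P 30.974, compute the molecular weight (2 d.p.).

255.97 g/mol

First, the molecular formula is C5H2FIO3 (counting implicit H from valence).
  C: 5 × 12.011 = 60.055
  F: 1 × 18.998 = 18.998
  H: 2 × 1.008 = 2.016
  I: 1 × 126.904 = 126.904
  O: 3 × 15.999 = 47.997
Sum: 5×12.011 + 1×18.998 + 2×1.008 + 1×126.904 + 3×15.999 = 255.970 → 255.97 g/mol.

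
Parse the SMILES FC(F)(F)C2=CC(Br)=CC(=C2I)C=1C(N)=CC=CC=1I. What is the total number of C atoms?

Count every carbon token in the SMILES (each C, including those in ring-closure positions and inside branches).
Carbon count: 13.

13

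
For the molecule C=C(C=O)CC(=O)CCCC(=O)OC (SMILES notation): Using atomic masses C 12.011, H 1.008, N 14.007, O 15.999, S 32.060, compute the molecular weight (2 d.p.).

198.22 g/mol

First, the molecular formula is C10H14O4 (counting implicit H from valence).
  C: 10 × 12.011 = 120.110
  H: 14 × 1.008 = 14.112
  O: 4 × 15.999 = 63.996
Sum: 10×12.011 + 14×1.008 + 4×15.999 = 198.218 → 198.22 g/mol.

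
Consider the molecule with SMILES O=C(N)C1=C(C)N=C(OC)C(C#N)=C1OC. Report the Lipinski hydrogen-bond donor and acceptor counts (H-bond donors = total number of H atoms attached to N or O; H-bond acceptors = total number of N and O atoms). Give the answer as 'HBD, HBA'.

Donors: find every N or O and count the H atoms it carries.
  atom 1 (O): bond orders sum to 2 → 0 H
  atom 3 (N): bond orders sum to 1 → 2 H
  atom 7 (N): bond orders sum to 3 → 0 H
  atom 9 (O): bond orders sum to 2 → 0 H
  atom 13 (N): bond orders sum to 3 → 0 H
  atom 15 (O): bond orders sum to 2 → 0 H
Lipinski HBD = 2.
Acceptors: N atoms = 3, O atoms = 3 → HBA = 6.

2, 6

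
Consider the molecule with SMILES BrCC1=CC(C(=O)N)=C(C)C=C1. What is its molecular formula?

Walk through each heavy atom and fill implicit hydrogens from standard valence (C 4, N 3, O 2, S 2, halogen 1):
  atom 1: Br (halogen, monovalent) → 0 H
  atom 2: C, bond orders sum to 2 (valence 4) → 2 H
  atom 3: C, bond orders sum to 4 (valence 4) → 0 H
  atom 4: C, bond orders sum to 3 (valence 4) → 1 H
  atom 5: C, bond orders sum to 4 (valence 4) → 0 H
  atom 6: C, bond orders sum to 4 (valence 4) → 0 H
  atom 7: O, bond orders sum to 2 (valence 2) → 0 H
  atom 8: N, bond orders sum to 1 (valence 3) → 2 H
  atom 9: C, bond orders sum to 4 (valence 4) → 0 H
  atom 10: C, bond orders sum to 1 (valence 4) → 3 H
  atom 11: C, bond orders sum to 3 (valence 4) → 1 H
  atom 12: C, bond orders sum to 3 (valence 4) → 1 H
Totals → C:9, H:10, Br:1, N:1, O:1.
In Hill order: C9H10BrNO.

C9H10BrNO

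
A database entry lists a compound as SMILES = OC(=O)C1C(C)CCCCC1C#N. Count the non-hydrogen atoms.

13

Every atom symbol written in the SMILES (organic subset) is one heavy atom; implicit H are not written.
Heavy atoms by element → C:10, N:1, O:2.
Total: 13.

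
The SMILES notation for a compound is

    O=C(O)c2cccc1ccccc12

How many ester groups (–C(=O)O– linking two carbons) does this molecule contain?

Scan the SMILES for the ester motif — none present.
Groups that are present: 1 carboxylic acid.

0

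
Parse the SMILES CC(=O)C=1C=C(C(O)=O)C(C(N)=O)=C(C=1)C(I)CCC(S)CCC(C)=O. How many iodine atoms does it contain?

Scan the SMILES for I atoms (remember two-letter symbols like Cl and Br are single atoms).
Iodine count: 1.

1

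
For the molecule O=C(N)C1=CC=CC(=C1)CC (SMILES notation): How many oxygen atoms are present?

Scan the SMILES for O atoms (remember two-letter symbols like Cl and Br are single atoms).
Oxygen count: 1.

1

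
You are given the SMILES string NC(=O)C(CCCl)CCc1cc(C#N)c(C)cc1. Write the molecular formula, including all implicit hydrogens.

Walk through each heavy atom and fill implicit hydrogens from standard valence (C 4, N 3, O 2, S 2, halogen 1); for lowercase aromatic atoms, an aromatic c carries 1 H when it has two neighbours and 0 H with three, and aromatic n carries 0 H:
  atom 1: N, bond orders sum to 1 (valence 3) → 2 H
  atom 2: C, bond orders sum to 4 (valence 4) → 0 H
  atom 3: O, bond orders sum to 2 (valence 2) → 0 H
  atom 4: C, bond orders sum to 3 (valence 4) → 1 H
  atom 5: C, bond orders sum to 2 (valence 4) → 2 H
  atom 6: C, bond orders sum to 2 (valence 4) → 2 H
  atom 7: Cl (halogen, monovalent) → 0 H
  atom 8: C, bond orders sum to 2 (valence 4) → 2 H
  atom 9: C, bond orders sum to 2 (valence 4) → 2 H
  atom 10: aromatic c, 3 neighbours → 0 H
  atom 11: aromatic c, 2 neighbours → 1 H
  atom 12: aromatic c, 3 neighbours → 0 H
  atom 13: C, bond orders sum to 4 (valence 4) → 0 H
  atom 14: N, bond orders sum to 3 (valence 3) → 0 H
  atom 15: aromatic c, 3 neighbours → 0 H
  atom 16: C, bond orders sum to 1 (valence 4) → 3 H
  atom 17: aromatic c, 2 neighbours → 1 H
  atom 18: aromatic c, 2 neighbours → 1 H
Totals → C:14, H:17, Cl:1, N:2, O:1.

C14H17ClN2O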